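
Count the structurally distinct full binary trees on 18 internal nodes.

The structures are counted by the Catalan number C_n. Here n = 18.
C_n = C(2n,n)/(n+1), so C_{18} = C(36,18)/19 = 9075135300/19.

Final answer: C_{18} = 477638700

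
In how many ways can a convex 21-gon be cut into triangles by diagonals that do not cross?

The structures are counted by the Catalan number C_n. Here n = 21 - 2 = 19.
C_n = C(2n,n) - C(2n,n+1), so C_{19} = C(38,19) - C(38,20) = 35345263800 - 33578000610.

Final answer: C_{19} = 1767263190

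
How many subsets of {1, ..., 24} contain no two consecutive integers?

Condition on whether n belongs to the subset: if not, any valid subset of {1, ..., n-1} works (a(n-1)); if so, n-1 is excluded and the rest is a valid subset of {1, ..., n-2} (a(n-2)). Hence a(n) = a(n-1) + a(n-2), a(1)=2, a(2)=3.
Iterating the recurrence: a(1)=2, a(2)=3, a(3)=5, a(4)=8, a(5)=13, a(6)=21, a(7)=34, a(8)=55, a(9)=89, a(10)=144, a(11)=233, a(12)=377, a(13)=610, a(14)=987, a(15)=1597, a(16)=2584, a(17)=4181, a(18)=6765, a(19)=10946, a(20)=17711, a(21)=28657, a(22)=46368, a(23)=75025, a(24)=121393.

Final answer: 121393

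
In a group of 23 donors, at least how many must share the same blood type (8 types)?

There are 8 possible values for blood type (8 types). With 23 donors and 8 categories, by pigeonhole: ceiling(23/8).

Final answer: 3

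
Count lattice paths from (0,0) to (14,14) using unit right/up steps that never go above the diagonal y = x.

Total monotonic paths to (14,14): C(28,14) = 40116600.
Reflecting each bad path at its first crossing gives a bijection with paths to (13,15): C(28,15) = 37442160.
Valid Dyck paths: 40116600 - 37442160.
(Equivalently, C_{14} = C(28,14)/15 = 40116600/15.)

Final answer: C_{14} = 2674440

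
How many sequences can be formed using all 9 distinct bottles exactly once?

The number of ways to arrange 9 distinct objects is 9!.

Final answer: 9! = 362880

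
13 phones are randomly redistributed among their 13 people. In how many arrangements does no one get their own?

Derangements satisfy D(n) = (n-1)(D(n-1) + D(n-2)), starting from D(0)=1, D(1)=0.
D(2) = 1 x (0 + 1) = 1
D(3) = 2 x (1 + 0) = 2
D(4) = 3 x (2 + 1) = 9
D(5) = 4 x (9 + 2) = 44
D(6) = 5 x (44 + 9) = 265
D(7) = 6 x (265 + 44) = 1854
D(8) = 7 x (1854 + 265) = 14833
D(9) = 8 x (14833 + 1854) = 133496
D(10) = 9 x (133496 + 14833) = 1334961
D(11) = 10 x (1334961 + 133496) = 14684570
D(12) = 11 x (14684570 + 1334961) = 176214841
D(13) = 12 x (D(12) + D(11)) = 12 x (176214841 + 14684570)

Final answer: D(13) = 2290792932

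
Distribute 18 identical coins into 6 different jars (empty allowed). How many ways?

Stars and bars: C(n+k-1, k-1) = C(23,5).

Final answer: C(23,5) = 33649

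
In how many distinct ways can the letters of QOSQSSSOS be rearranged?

Letters (O:2, Q:2, S:5). Total letters: 9.
Permutations = 9!/(5! x 2! x 2!).

Final answer: 756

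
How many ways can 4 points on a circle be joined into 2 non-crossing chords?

This is a standard Catalan-number count: the answer is C_n. Here n = 4/2 = 2.
Using C_0 = 1 and C_(k+1) = C_k x 2(2k+1)/(k+2), build up term by term: C_1=1, C_2=2.

Final answer: C_{2} = 2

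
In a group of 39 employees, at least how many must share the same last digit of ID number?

There are 10 possible values for last digit of ID number. With 39 employees and 10 categories, by pigeonhole: ceiling(39/10).

Final answer: 4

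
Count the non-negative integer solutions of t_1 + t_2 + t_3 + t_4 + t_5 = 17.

Stars and bars with 17 stars and 4 bars:
C(17+5-1, 5-1) = C(21,4).

Final answer: C(21,4) = 5985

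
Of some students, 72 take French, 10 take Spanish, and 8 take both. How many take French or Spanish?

|A union B| = |A| + |B| - |A intersect B| = 72 + 10 - 8.

Final answer: 74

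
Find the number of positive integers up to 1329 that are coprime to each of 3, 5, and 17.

|div by 3|=443, |div by 5|=265, |div by 17|=78.
|div by 3&5|=88, |div by 3&17|=26, |div by 5&17|=15, |div by all|=5.
By inclusion-exclusion, divisible by at least one: 443+265+78-88-26-15+5 = 662.
Not divisible by any: 1329 - 662.

Final answer: 667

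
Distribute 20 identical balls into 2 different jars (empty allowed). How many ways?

Stars and bars: C(n+k-1, k-1) = C(21,1).

Final answer: C(21,1) = 21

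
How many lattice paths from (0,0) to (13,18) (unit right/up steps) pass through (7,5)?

Paths (0,0)->(7,5): C(12,5) = 792.
Paths (7,5)->(13,18): C(19,13) = 27132.
By multiplication principle: 792 x 27132.

Final answer: 21488544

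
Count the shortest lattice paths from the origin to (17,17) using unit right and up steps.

Each path has 17 right steps and 17 up steps in some order (34 steps total).
Choose which 17 of the 34 steps are up: C(34,17).

Final answer: C(34,17) = 2333606220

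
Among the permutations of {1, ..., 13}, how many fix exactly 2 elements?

Choose which 2 elements are fixed: C(13,2) = 78.
Derange the remaining 11 using D(j) = (j-1)(D(j-1) + D(j-2)), D(0)=1, D(1)=0: D(2)=1, D(3)=2, D(4)=9, D(5)=44, D(6)=265, D(7)=1854, D(8)=14833, D(9)=133496, D(10)=1334961, D(11)=14684570.
Total: 78 x 14684570.

Final answer: C(13,2) D(11) = 1145396460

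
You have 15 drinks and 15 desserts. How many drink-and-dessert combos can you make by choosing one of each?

By the multiplication principle: 15 x 15.

Final answer: 225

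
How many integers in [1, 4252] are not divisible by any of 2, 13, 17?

|div by 2|=2126, |div by 13|=327, |div by 17|=250.
|div by 2&13|=163, |div by 2&17|=125, |div by 13&17|=19, |div by all|=9.
By inclusion-exclusion, divisible by at least one: 2126+327+250-163-125-19+9 = 2405.
Not divisible by any: 4252 - 2405.

Final answer: 1847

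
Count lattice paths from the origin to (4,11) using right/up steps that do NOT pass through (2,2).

Total paths to (4,11): C(15,11) = 1365.
Paths through (2,2): C(4,2) x C(11,9) = 330.
Avoiding (2,2): 1365 - 330.

Final answer: 1035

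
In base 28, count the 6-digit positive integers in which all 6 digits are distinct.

The leading digit has 27 choices (anything but zero); the next has 27 (anything but the first), then 26, and so on, one fewer each time.
Total: 27 x 27 x 26 x 25 x 24 x 23.

Final answer: 261565200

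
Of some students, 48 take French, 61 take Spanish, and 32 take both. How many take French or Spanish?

|A union B| = |A| + |B| - |A intersect B| = 48 + 61 - 32.

Final answer: 77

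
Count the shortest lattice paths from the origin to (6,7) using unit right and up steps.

Each path has 6 right steps and 7 up steps in some order (13 steps total).
Choose which 7 of the 13 steps are up: C(13,7).

Final answer: C(13,7) = 1716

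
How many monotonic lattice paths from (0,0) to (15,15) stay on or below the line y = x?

Total monotonic paths to (15,15): C(30,15) = 155117520.
Paths that cross above y=x (reflection bijection): C(30,16) = 145422675.
Valid Dyck paths: 155117520 - 145422675.
(Check: C(30,15) - C(30,16) = C(30,15)/16, the Catalan number C_{15}.)

Final answer: C_{15} = 9694845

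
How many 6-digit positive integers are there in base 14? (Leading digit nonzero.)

In base 14, the leading digit has 13 choices (1..13); each of the remaining 5 digits has 14 choices.
Total: 13 x 14^5.

Final answer: 6991712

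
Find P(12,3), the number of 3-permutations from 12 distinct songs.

P(12,3) = 12!/(12-3)! = 12!/9!.

Final answer: P(12,3) = 1320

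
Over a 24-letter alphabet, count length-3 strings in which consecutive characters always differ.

Let g(n) count such strings. g(1) = 24, and each valid string of length n-1 extends in 23 ways (any symbol but the last), so g(n) = 23 g(n-1).
Total: g(3) = 24 x 23^2.

Final answer: 24 x 23^{2} = 12696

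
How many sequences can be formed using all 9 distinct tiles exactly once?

The number of ways to arrange 9 distinct objects is 9!.

Final answer: 9! = 362880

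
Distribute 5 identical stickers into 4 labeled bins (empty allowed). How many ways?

Stars and bars: C(n+k-1, k-1) = C(8,3).

Final answer: C(8,3) = 56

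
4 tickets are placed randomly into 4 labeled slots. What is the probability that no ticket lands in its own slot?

Derangements satisfy D(n) = (n-1)(D(n-1) + D(n-2)), starting from D(0)=1, D(1)=0.
Building up: D(2)=1, D(3)=2, D(4)=9.
Total arrangements: 4! = 24.
Probability = D(4)/4! = 3/8.

Final answer: D(4)/4! = 9/24 = 0.375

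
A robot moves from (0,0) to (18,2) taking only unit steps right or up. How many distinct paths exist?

Each path has 18 right steps and 2 up steps in some order (20 steps total).
Choose which 2 of the 20 steps are up: C(20,2).

Final answer: C(20,2) = 190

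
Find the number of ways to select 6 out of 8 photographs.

C(8,6) = 8!/(6! x 2!).

Final answer: \binom{8}{6} = 28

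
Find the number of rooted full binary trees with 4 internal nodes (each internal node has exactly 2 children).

This is a standard Catalan-number count: the answer is C_n. Here n = 4.
C_n = (2n)!/(n!(n+1)!), so C_{4} = 8!/(4! x 5!) = C(8,4)/5 = 70/5.

Final answer: C_{4} = 14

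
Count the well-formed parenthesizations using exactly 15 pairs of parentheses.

This is counted by the nth Catalan number C_n. Here n = 15 (pairs).
C_n = C(2n,n) - C(2n,n+1), so C_{15} = C(30,15) - C(30,16) = 155117520 - 145422675.

Final answer: C_{15} = 9694845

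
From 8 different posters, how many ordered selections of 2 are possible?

P(8,2) = 8!/(8-2)! = 8!/6!.

Final answer: P(8,2) = 56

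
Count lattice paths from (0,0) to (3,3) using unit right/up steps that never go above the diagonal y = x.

Total monotonic paths to (3,3): C(6,3) = 20.
Reflecting each bad path at its first crossing gives a bijection with paths to (2,4): C(6,4) = 15.
Valid Dyck paths: 20 - 15.
(Check: C(6,3) - C(6,4) = C(6,3)/4, the Catalan number C_{3}.)

Final answer: C_{3} = 5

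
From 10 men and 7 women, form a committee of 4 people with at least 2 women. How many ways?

Sum over valid woman counts:
C(7,2)C(10,2) = 945
C(7,3)C(10,1) = 350
C(7,4)C(10,0) = 35
Total: 945 + 350 + 35.

Final answer: 1330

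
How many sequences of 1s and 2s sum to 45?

Let f(n) count the ways. The last step is size 1 or 2, so f(n) = f(n-1) + f(n-2) with f(1)=1, f(2)=2.
Building up term by term: f(1)=1, f(2)=2, f(3)=3, f(4)=5, f(5)=8, f(6)=13, f(7)=21, f(8)=34, f(9)=55, f(10)=89, f(11)=144, f(12)=233, f(13)=377, f(14)=610, f(15)=987, f(16)=1597, f(17)=2584, f(18)=4181, f(19)=6765, f(20)=10946, f(21)=17711, f(22)=28657, f(23)=46368, f(24)=75025, f(25)=121393, f(26)=196418, f(27)=317811, f(28)=514229, f(29)=832040, f(30)=1346269, f(31)=2178309, f(32)=3524578, f(33)=5702887, f(34)=9227465, f(35)=14930352, f(36)=24157817, f(37)=39088169, f(38)=63245986, f(39)=102334155, f(40)=165580141, f(41)=267914296, f(42)=433494437, f(43)=701408733, f(44)=1134903170, f(45)=1836311903.

Final answer: 1836311903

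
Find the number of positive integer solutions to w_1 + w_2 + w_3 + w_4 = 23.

Substitute w'_i = w_i - 1 (so w'_i >= 0). Then sum w'_i = 23 - 4 = 19.
Stars and bars: C(19+4-1, 4-1) = C(22,3).

Final answer: C(22,3) = 1540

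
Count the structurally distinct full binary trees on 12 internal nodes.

The structures are counted by the Catalan number C_n. Here n = 12.
C_n = C(2n,n)/(n+1), so C_{12} = C(24,12)/13 = 2704156/13.

Final answer: C_{12} = 208012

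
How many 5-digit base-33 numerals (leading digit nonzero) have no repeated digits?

The leading digit has 32 choices (anything but zero); the next has 32 (anything but the first), then 31, and so on, one fewer each time.
Total: 32 x 32 x 31 x 30 x 29.

Final answer: 27617280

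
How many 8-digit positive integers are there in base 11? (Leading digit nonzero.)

Leading digit: 10 options (nonzero). Other 7 digit(s): 11 options each.
Total: 10 x 11^7.

Final answer: 194871710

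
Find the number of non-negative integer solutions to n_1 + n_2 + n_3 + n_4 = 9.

Stars and bars with 9 stars and 3 bars:
C(9+4-1, 4-1) = C(12,3).

Final answer: C(12,3) = 220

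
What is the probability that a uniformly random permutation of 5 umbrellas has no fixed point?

Derangements satisfy D(n) = (n-1)(D(n-1) + D(n-2)), starting from D(0)=1, D(1)=0.
Building up: D(2)=1, D(3)=2, D(4)=9, D(5)=44.
Total arrangements: 5! = 120.
Probability = D(5)/5! = 11/30.

Final answer: D(5)/5! = 44/120 = 0.366667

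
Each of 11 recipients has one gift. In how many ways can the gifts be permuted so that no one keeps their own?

Derangements satisfy D(n) = (n-1)(D(n-1) + D(n-2)), starting from D(0)=1, D(1)=0.
D(2) = 1 x (0 + 1) = 1
D(3) = 2 x (1 + 0) = 2
D(4) = 3 x (2 + 1) = 9
D(5) = 4 x (9 + 2) = 44
D(6) = 5 x (44 + 9) = 265
D(7) = 6 x (265 + 44) = 1854
D(8) = 7 x (1854 + 265) = 14833
D(9) = 8 x (14833 + 1854) = 133496
D(10) = 9 x (133496 + 14833) = 1334961
D(11) = 10 x (D(10) + D(9)) = 10 x (1334961 + 133496)

Final answer: D(11) = 14684570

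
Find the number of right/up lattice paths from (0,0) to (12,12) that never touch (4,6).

Total paths to (12,12): C(24,12) = 2704156.
Paths through (4,6): C(10,6) x C(14,6) = 630630.
Avoiding (4,6): 2704156 - 630630.

Final answer: 2073526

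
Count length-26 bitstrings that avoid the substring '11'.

Classify by the final bit: ...0 gives a(n-1) strings, ...01 gives a(n-2) strings. Thus a(n) = a(n-1) + a(n-2) with a(1)=2, a(2)=3.
Iterating the recurrence: a(1)=2, a(2)=3, a(3)=5, a(4)=8, a(5)=13, a(6)=21, a(7)=34, a(8)=55, a(9)=89, a(10)=144, a(11)=233, a(12)=377, a(13)=610, a(14)=987, a(15)=1597, a(16)=2584, a(17)=4181, a(18)=6765, a(19)=10946, a(20)=17711, a(21)=28657, a(22)=46368, a(23)=75025, a(24)=121393, a(25)=196418, a(26)=317811.

Final answer: 317811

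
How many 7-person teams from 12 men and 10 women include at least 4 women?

Sum over valid woman counts:
C(10,4)C(12,3) = 46200
C(10,5)C(12,2) = 16632
C(10,6)C(12,1) = 2520
C(10,7)C(12,0) = 120
Total: 46200 + 16632 + 2520 + 120.

Final answer: 65472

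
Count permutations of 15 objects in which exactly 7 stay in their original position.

Choose which 7 elements are fixed: C(15,7) = 6435.
Derange the remaining 8 using D(j) = (j-1)(D(j-1) + D(j-2)), D(0)=1, D(1)=0: D(2)=1, D(3)=2, D(4)=9, D(5)=44, D(6)=265, D(7)=1854, D(8)=14833.
Total: 6435 x 14833.

Final answer: C(15,7) D(8) = 95450355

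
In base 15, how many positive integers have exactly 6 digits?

In base 15, the leading digit has 14 choices (1..14); each of the remaining 5 digits has 15 choices.
Total: 14 x 15^5.

Final answer: 10631250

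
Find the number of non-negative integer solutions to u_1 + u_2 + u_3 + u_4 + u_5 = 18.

Stars and bars with 18 stars and 4 bars:
C(18+5-1, 5-1) = C(22,4).

Final answer: C(22,4) = 7315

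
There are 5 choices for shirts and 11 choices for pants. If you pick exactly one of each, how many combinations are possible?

By the multiplication principle: 5 x 11.

Final answer: 55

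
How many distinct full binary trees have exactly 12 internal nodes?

This is a standard Catalan-number count: the answer is C_n. Here n = 12.
C_n = (2n)!/(n!(n+1)!), so C_{12} = 24!/(12! x 13!) = C(24,12)/13 = 2704156/13.

Final answer: C_{12} = 208012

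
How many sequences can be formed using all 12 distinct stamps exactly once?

The number of ways to arrange 12 distinct objects is 12!.

Final answer: 12! = 479001600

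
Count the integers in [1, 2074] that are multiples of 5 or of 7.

Multiples of 5: 414. Multiples of 7: 296. Of both (lcm=35): 59.
By inclusion-exclusion: 414 + 296 - 59.

Final answer: 651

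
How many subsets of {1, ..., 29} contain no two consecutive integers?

Condition on whether n belongs to the subset: if not, any valid subset of {1, ..., n-1} works (a(n-1)); if so, n-1 is excluded and the rest is a valid subset of {1, ..., n-2} (a(n-2)). Hence a(n) = a(n-1) + a(n-2), a(1)=2, a(2)=3.
Computing successive values: a(1)=2, a(2)=3, a(3)=5, a(4)=8, a(5)=13, a(6)=21, a(7)=34, a(8)=55, a(9)=89, a(10)=144, a(11)=233, a(12)=377, a(13)=610, a(14)=987, a(15)=1597, a(16)=2584, a(17)=4181, a(18)=6765, a(19)=10946, a(20)=17711, a(21)=28657, a(22)=46368, a(23)=75025, a(24)=121393, a(25)=196418, a(26)=317811, a(27)=514229, a(28)=832040, a(29)=1346269.

Final answer: 1346269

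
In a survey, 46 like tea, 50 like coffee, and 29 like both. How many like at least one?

|A union B| = |A| + |B| - |A intersect B| = 46 + 50 - 29.

Final answer: 67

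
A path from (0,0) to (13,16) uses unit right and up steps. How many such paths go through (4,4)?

Paths (0,0)->(4,4): C(8,4) = 70.
Paths (4,4)->(13,16): C(21,12) = 293930.
By multiplication principle: 70 x 293930.

Final answer: 20575100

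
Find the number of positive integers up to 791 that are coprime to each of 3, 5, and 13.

|div by 3|=263, |div by 5|=158, |div by 13|=60.
|div by 3&5|=52, |div by 3&13|=20, |div by 5&13|=12, |div by all|=4.
By inclusion-exclusion, divisible by at least one: 263+158+60-52-20-12+4 = 401.
Not divisible by any: 791 - 401.

Final answer: 390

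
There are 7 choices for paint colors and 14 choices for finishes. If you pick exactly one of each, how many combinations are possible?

By the multiplication principle: 7 x 14.

Final answer: 98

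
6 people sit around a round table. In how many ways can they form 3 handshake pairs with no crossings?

This is a standard Catalan-number count: the answer is C_n. Here n = 6/2 = 3.
C_n = C(2n,n) - C(2n,n+1), so C_{3} = C(6,3) - C(6,4) = 20 - 15.

Final answer: C_{3} = 5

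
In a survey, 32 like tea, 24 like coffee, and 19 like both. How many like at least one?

|A union B| = |A| + |B| - |A intersect B| = 32 + 24 - 19.

Final answer: 37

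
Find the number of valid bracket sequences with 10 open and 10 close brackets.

This is a standard Catalan-number count: the answer is C_n. Here n = 10 (pairs).
C_n = (2n)!/(n!(n+1)!), so C_{10} = 20!/(10! x 11!) = C(20,10)/11 = 184756/11.

Final answer: C_{10} = 16796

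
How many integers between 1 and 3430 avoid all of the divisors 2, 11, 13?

|div by 2|=1715, |div by 11|=311, |div by 13|=263.
|div by 2&11|=155, |div by 2&13|=131, |div by 11&13|=23, |div by all|=11.
By inclusion-exclusion, divisible by at least one: 1715+311+263-155-131-23+11 = 1991.
Not divisible by any: 3430 - 1991.

Final answer: 1439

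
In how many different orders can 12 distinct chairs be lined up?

The number of ways to arrange 12 distinct objects is 12!.

Final answer: 12! = 479001600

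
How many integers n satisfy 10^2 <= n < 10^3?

These are the integers in [10^2, 10^3), so the count is 10^3 - 10^2 = 9 x 10^2.

Final answer: 900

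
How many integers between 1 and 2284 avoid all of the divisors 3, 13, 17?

|div by 3|=761, |div by 13|=175, |div by 17|=134.
|div by 3&13|=58, |div by 3&17|=44, |div by 13&17|=10, |div by all|=3.
By inclusion-exclusion, divisible by at least one: 761+175+134-58-44-10+3 = 961.
Not divisible by any: 2284 - 961.

Final answer: 1323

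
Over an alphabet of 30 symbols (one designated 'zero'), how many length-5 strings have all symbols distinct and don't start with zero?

The leading digit has 29 choices (anything but zero); the next has 29 (anything but the first), then 28, and so on, one fewer each time.
Total: 29 x 29 x 28 x 27 x 26.

Final answer: 16530696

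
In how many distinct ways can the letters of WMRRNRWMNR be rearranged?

Letters (M:2, N:2, R:4, W:2). Total letters: 10.
Permutations = 10!/(4! x 2! x 2! x 2!).

Final answer: 18900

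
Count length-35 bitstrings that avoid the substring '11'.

Classify by the final bit: ...0 gives a(n-1) strings, ...01 gives a(n-2) strings. Thus a(n) = a(n-1) + a(n-2) with a(1)=2, a(2)=3.
Building up term by term: a(1)=2, a(2)=3, a(3)=5, a(4)=8, a(5)=13, a(6)=21, a(7)=34, a(8)=55, a(9)=89, a(10)=144, a(11)=233, a(12)=377, a(13)=610, a(14)=987, a(15)=1597, a(16)=2584, a(17)=4181, a(18)=6765, a(19)=10946, a(20)=17711, a(21)=28657, a(22)=46368, a(23)=75025, a(24)=121393, a(25)=196418, a(26)=317811, a(27)=514229, a(28)=832040, a(29)=1346269, a(30)=2178309, a(31)=3524578, a(32)=5702887, a(33)=9227465, a(34)=14930352, a(35)=24157817.

Final answer: 24157817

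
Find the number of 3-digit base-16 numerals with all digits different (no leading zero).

The leading digit has 15 choices (anything but zero); the next has 15 (anything but the first), then 14, and so on, one fewer each time.
Total: 15 x 15 x 14.

Final answer: 3150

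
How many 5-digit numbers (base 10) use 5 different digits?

First digit: 9 (not 0). Second: 9 (not first). Third: 8, etc.
Total: 9 x 9 x 8 x 7 x 6.

Final answer: 27216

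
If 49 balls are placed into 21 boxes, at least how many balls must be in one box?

By the pigeonhole principle: ceiling(49/21).

Final answer: 3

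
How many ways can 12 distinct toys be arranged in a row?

The number of ways to arrange 12 distinct objects is 12!.

Final answer: 12! = 479001600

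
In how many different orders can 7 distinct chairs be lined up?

The number of ways to arrange 7 distinct objects is 7!.

Final answer: 7! = 5040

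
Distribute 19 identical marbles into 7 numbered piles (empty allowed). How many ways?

Stars and bars: C(n+k-1, k-1) = C(25,6).

Final answer: C(25,6) = 177100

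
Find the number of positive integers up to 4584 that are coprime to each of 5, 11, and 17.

|div by 5|=916, |div by 11|=416, |div by 17|=269.
|div by 5&11|=83, |div by 5&17|=53, |div by 11&17|=24, |div by all|=4.
By inclusion-exclusion, divisible by at least one: 916+416+269-83-53-24+4 = 1445.
Not divisible by any: 4584 - 1445.

Final answer: 3139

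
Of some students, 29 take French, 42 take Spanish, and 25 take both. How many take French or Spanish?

|A union B| = |A| + |B| - |A intersect B| = 29 + 42 - 25.

Final answer: 46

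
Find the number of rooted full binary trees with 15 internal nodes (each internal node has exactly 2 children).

The structures are counted by the Catalan number C_n. Here n = 15.
Using C_0 = 1 and C_(k+1) = C_k x 2(2k+1)/(k+2), build up term by term: C_1=1, C_2=2, C_3=5, C_4=14, C_5=42, C_6=132, C_7=429, C_8=1430, C_9=4862, C_10=16796, C_11=58786, C_12=208012, C_13=742900, C_14=2674440, C_15=9694845.

Final answer: C_{15} = 9694845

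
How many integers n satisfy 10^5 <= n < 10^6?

First digit: 9 choices (1-9). Each of the remaining 5 digits: 10 choices.
Total: 9 x 10^5.

Final answer: 900000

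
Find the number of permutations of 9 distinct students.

The number of ways to arrange 9 distinct objects is 9!.

Final answer: 9! = 362880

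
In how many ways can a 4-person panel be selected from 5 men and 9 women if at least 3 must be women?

Sum over valid woman counts:
C(9,3)C(5,1) = 420
C(9,4)C(5,0) = 126
Total: 420 + 126.

Final answer: 546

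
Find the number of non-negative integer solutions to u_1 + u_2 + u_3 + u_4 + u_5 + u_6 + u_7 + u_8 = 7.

Stars and bars with 7 stars and 7 bars:
C(7+8-1, 8-1) = C(14,7).

Final answer: C(14,7) = 3432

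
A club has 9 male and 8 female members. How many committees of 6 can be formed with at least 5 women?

Sum over valid woman counts:
C(8,5)C(9,1) = 504
C(8,6)C(9,0) = 28
Total: 504 + 28.

Final answer: 532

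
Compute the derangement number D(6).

D(n) = (n-1)(D(n-1) + D(n-2)), D(0)=1, D(1)=0.
Building up: D(2)=1, D(3)=2, D(4)=9, D(5)=44.
D(6) = 5 x (D(5) + D(4)) = 5 x (44 + 9).

Final answer: D(6) = 265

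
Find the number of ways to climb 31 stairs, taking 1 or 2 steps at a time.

Let f(n) count the ways. The last step is size 1 or 2, so f(n) = f(n-1) + f(n-2) with f(1)=1, f(2)=2.
Building up term by term: f(1)=1, f(2)=2, f(3)=3, f(4)=5, f(5)=8, f(6)=13, f(7)=21, f(8)=34, f(9)=55, f(10)=89, f(11)=144, f(12)=233, f(13)=377, f(14)=610, f(15)=987, f(16)=1597, f(17)=2584, f(18)=4181, f(19)=6765, f(20)=10946, f(21)=17711, f(22)=28657, f(23)=46368, f(24)=75025, f(25)=121393, f(26)=196418, f(27)=317811, f(28)=514229, f(29)=832040, f(30)=1346269, f(31)=2178309.

Final answer: 2178309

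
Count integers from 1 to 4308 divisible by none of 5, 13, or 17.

|div by 5|=861, |div by 13|=331, |div by 17|=253.
|div by 5&13|=66, |div by 5&17|=50, |div by 13&17|=19, |div by all|=3.
By inclusion-exclusion, divisible by at least one: 861+331+253-66-50-19+3 = 1313.
Not divisible by any: 4308 - 1313.

Final answer: 2995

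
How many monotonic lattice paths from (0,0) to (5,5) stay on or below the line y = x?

Total monotonic paths to (5,5): C(10,5) = 252.
By the reflection principle, paths that go above the diagonal number C(10,6) = 210.
Valid Dyck paths: 252 - 210.
(Check: C(10,5) - C(10,6) = C(10,5)/6, the Catalan number C_{5}.)

Final answer: C_{5} = 42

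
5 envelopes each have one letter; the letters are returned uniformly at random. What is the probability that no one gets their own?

Derangements satisfy D(n) = (n-1)(D(n-1) + D(n-2)), starting from D(0)=1, D(1)=0.
Building up: D(2)=1, D(3)=2, D(4)=9, D(5)=44.
Total arrangements: 5! = 120.
Probability = D(5)/5! = 11/30.

Final answer: D(5)/5! = 44/120 = 0.366667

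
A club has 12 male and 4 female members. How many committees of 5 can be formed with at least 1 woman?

Sum over valid woman counts:
C(4,1)C(12,4) = 1980
C(4,2)C(12,3) = 1320
C(4,3)C(12,2) = 264
C(4,4)C(12,1) = 12
Total: 1980 + 1320 + 264 + 12.

Final answer: 3576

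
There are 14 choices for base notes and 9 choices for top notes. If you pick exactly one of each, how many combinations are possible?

By the multiplication principle: 14 x 9.

Final answer: 126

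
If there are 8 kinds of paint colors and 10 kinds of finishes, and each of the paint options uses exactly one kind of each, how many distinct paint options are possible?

By the multiplication principle: 8 x 10.

Final answer: 80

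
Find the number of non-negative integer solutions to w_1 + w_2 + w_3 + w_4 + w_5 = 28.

Stars and bars with 28 stars and 4 bars:
C(28+5-1, 5-1) = C(32,4).

Final answer: C(32,4) = 35960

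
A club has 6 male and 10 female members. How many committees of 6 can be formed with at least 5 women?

Sum over valid woman counts:
C(10,5)C(6,1) = 1512
C(10,6)C(6,0) = 210
Total: 1512 + 210.

Final answer: 1722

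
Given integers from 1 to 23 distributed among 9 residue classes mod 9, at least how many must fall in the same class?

By pigeonhole with 23 objects and 9 categories: ceiling(23/9).

Final answer: 3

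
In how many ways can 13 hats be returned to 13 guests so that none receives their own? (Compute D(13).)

D(n) = (n-1)(D(n-1) + D(n-2)), D(0)=1, D(1)=0.
D(2) = 1 x (0 + 1) = 1
D(3) = 2 x (1 + 0) = 2
D(4) = 3 x (2 + 1) = 9
D(5) = 4 x (9 + 2) = 44
D(6) = 5 x (44 + 9) = 265
D(7) = 6 x (265 + 44) = 1854
D(8) = 7 x (1854 + 265) = 14833
D(9) = 8 x (14833 + 1854) = 133496
D(10) = 9 x (133496 + 14833) = 1334961
D(11) = 10 x (1334961 + 133496) = 14684570
D(12) = 11 x (14684570 + 1334961) = 176214841
D(13) = 12 x (D(12) + D(11)) = 12 x (176214841 + 14684570)

Final answer: D(13) = 2290792932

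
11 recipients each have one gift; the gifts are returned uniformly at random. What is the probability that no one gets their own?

Use the recurrence D(n) = (n-1)(D(n-1) + D(n-2)) with D(0)=1, D(1)=0.
Building up: D(2)=1, D(3)=2, D(4)=9, D(5)=44, D(6)=265, D(7)=1854, D(8)=14833, D(9)=133496, D(10)=1334961, D(11)=14684570.
Total arrangements: 11! = 39916800.
Probability = D(11)/11! = 1468457/3991680.

Final answer: D(11)/11! = 14684570/39916800 = 0.367879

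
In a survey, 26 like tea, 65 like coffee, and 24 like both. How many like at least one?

|A union B| = |A| + |B| - |A intersect B| = 26 + 65 - 24.

Final answer: 67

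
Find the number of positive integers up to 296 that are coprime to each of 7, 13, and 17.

|div by 7|=42, |div by 13|=22, |div by 17|=17.
|div by 7&13|=3, |div by 7&17|=2, |div by 13&17|=1, |div by all|=0.
By inclusion-exclusion, divisible by at least one: 42+22+17-3-2-1+0 = 75.
Not divisible by any: 296 - 75.

Final answer: 221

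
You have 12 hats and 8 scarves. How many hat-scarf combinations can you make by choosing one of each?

By the multiplication principle: 12 x 8.

Final answer: 96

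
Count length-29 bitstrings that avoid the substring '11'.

A valid string ends in 0 (append to any length-(n-1) valid string) or in 01 (append to any length-(n-2) valid string), so a(n) = a(n-1) + a(n-2) with a(1)=2, a(2)=3.
Computing successive values: a(1)=2, a(2)=3, a(3)=5, a(4)=8, a(5)=13, a(6)=21, a(7)=34, a(8)=55, a(9)=89, a(10)=144, a(11)=233, a(12)=377, a(13)=610, a(14)=987, a(15)=1597, a(16)=2584, a(17)=4181, a(18)=6765, a(19)=10946, a(20)=17711, a(21)=28657, a(22)=46368, a(23)=75025, a(24)=121393, a(25)=196418, a(26)=317811, a(27)=514229, a(28)=832040, a(29)=1346269.

Final answer: 1346269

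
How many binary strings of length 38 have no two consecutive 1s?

A valid string ends in 0 (append to any length-(n-1) valid string) or in 01 (append to any length-(n-2) valid string), so a(n) = a(n-1) + a(n-2) with a(1)=2, a(2)=3.
Computing successive values: a(1)=2, a(2)=3, a(3)=5, a(4)=8, a(5)=13, a(6)=21, a(7)=34, a(8)=55, a(9)=89, a(10)=144, a(11)=233, a(12)=377, a(13)=610, a(14)=987, a(15)=1597, a(16)=2584, a(17)=4181, a(18)=6765, a(19)=10946, a(20)=17711, a(21)=28657, a(22)=46368, a(23)=75025, a(24)=121393, a(25)=196418, a(26)=317811, a(27)=514229, a(28)=832040, a(29)=1346269, a(30)=2178309, a(31)=3524578, a(32)=5702887, a(33)=9227465, a(34)=14930352, a(35)=24157817, a(36)=39088169, a(37)=63245986, a(38)=102334155.

Final answer: 102334155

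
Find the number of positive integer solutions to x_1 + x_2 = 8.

Substitute x'_i = x_i - 1 (so x'_i >= 0). Then sum x'_i = 8 - 2 = 6.
Stars and bars: C(6+2-1, 2-1) = C(7,1).

Final answer: C(7,1) = 7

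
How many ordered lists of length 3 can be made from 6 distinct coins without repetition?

P(6,3) = 6!/(6-3)! = 6!/3!.

Final answer: P(6,3) = 120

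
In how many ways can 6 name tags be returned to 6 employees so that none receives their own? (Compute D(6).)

D(n) = (n-1)(D(n-1) + D(n-2)), D(0)=1, D(1)=0.
D(2) = 1 x (0 + 1) = 1
D(3) = 2 x (1 + 0) = 2
D(4) = 3 x (2 + 1) = 9
D(5) = 4 x (9 + 2) = 44
D(6) = 5 x (D(5) + D(4)) = 5 x (44 + 9)

Final answer: D(6) = 265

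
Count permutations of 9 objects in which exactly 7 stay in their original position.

Choose which 7 elements are fixed: C(9,7) = 36.
Derange the remaining 2 using D(j) = (j-1)(D(j-1) + D(j-2)), D(0)=1, D(1)=0: D(2)=1.
Total: 36 x 1.

Final answer: C(9,7) D(2) = 36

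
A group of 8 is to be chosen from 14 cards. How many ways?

C(14,8) = 14!/(8! x (14-8)!).

Final answer: C(14,8) = 3003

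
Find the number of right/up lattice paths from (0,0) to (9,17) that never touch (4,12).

Total paths to (9,17): C(26,17) = 3124550.
Paths through (4,12): C(16,12) x C(10,5) = 458640.
Avoiding (4,12): 3124550 - 458640.

Final answer: 2665910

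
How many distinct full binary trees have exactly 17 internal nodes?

The structures are counted by the Catalan number C_n. Here n = 17.
Using C_0 = 1 and C_(k+1) = C_k x 2(2k+1)/(k+2), build up term by term: C_1=1, C_2=2, C_3=5, C_4=14, C_5=42, C_6=132, C_7=429, C_8=1430, C_9=4862, C_10=16796, C_11=58786, C_12=208012, C_13=742900, C_14=2674440, C_15=9694845, C_16=35357670, C_17=129644790.

Final answer: C_{17} = 129644790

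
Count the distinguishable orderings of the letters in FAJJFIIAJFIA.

Letters (A:3, F:3, I:3, J:3). Total letters: 12.
Permutations = 12!/(3! x 3! x 3! x 3!).

Final answer: 369600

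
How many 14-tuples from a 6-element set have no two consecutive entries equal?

Let g(n) count such strings. g(1) = 6, and each valid string of length n-1 extends in 5 ways (any symbol but the last), so g(n) = 5 g(n-1).
Total: g(14) = 6 x 5^13.

Final answer: 6 x 5^{13} = 7324218750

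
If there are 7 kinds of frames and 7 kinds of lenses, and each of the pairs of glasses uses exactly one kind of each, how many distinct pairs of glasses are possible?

By the multiplication principle: 7 x 7.

Final answer: 49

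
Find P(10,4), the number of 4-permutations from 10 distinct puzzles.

P(10,4) = 10!/(10-4)! = 10!/6!.

Final answer: P(10,4) = 5040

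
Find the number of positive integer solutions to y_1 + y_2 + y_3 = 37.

Substitute y'_i = y_i - 1 (so y'_i >= 0). Then sum y'_i = 37 - 3 = 34.
Stars and bars: C(34+3-1, 3-1) = C(36,2).

Final answer: C(36,2) = 630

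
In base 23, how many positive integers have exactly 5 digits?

In base 23, the leading digit has 22 choices (1..22); each of the remaining 4 digits has 23 choices.
Total: 22 x 23^4.

Final answer: 6156502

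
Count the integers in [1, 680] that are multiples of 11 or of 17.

Multiples of 11: 61. Multiples of 17: 40. Of both (lcm=187): 3.
By inclusion-exclusion: 61 + 40 - 3.

Final answer: 98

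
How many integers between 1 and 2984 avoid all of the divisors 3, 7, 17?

|div by 3|=994, |div by 7|=426, |div by 17|=175.
|div by 3&7|=142, |div by 3&17|=58, |div by 7&17|=25, |div by all|=8.
By inclusion-exclusion, divisible by at least one: 994+426+175-142-58-25+8 = 1378.
Not divisible by any: 2984 - 1378.

Final answer: 1606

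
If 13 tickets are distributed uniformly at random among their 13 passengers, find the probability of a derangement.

D(n) = (n-1)(D(n-1) + D(n-2)), D(0)=1, D(1)=0.
Building up: D(2)=1, D(3)=2, D(4)=9, D(5)=44, D(6)=265, D(7)=1854, D(8)=14833, D(9)=133496, D(10)=1334961, D(11)=14684570, D(12)=176214841, D(13)=2290792932.
Total arrangements: 13! = 6227020800.
Probability = D(13)/13! = 63633137/172972800.

Final answer: D(13)/13! = 2290792932/6227020800 = 0.367879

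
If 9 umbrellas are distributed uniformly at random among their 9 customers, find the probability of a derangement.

Use the recurrence D(n) = (n-1)(D(n-1) + D(n-2)) with D(0)=1, D(1)=0.
Building up: D(2)=1, D(3)=2, D(4)=9, D(5)=44, D(6)=265, D(7)=1854, D(8)=14833, D(9)=133496.
Total arrangements: 9! = 362880.
Probability = D(9)/9! = 16687/45360.

Final answer: D(9)/9! = 133496/362880 = 0.367879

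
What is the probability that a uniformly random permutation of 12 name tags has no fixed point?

D(n) = (n-1)(D(n-1) + D(n-2)), D(0)=1, D(1)=0.
Building up: D(2)=1, D(3)=2, D(4)=9, D(5)=44, D(6)=265, D(7)=1854, D(8)=14833, D(9)=133496, D(10)=1334961, D(11)=14684570, D(12)=176214841.
Total arrangements: 12! = 479001600.
Probability = D(12)/12! = 16019531/43545600.

Final answer: D(12)/12! = 176214841/479001600 = 0.367879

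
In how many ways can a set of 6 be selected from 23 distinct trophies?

C(23,6) = 23!/(6! x (23-6)!).

Final answer: C(23,6) = 100947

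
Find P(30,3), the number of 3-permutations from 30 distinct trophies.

P(30,3) = 30!/(30-3)! = 30!/27!.

Final answer: P(30,3) = 24360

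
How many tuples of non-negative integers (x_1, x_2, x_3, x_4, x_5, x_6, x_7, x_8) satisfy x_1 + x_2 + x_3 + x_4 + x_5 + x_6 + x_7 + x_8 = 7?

Stars and bars with 7 stars and 7 bars:
C(7+8-1, 8-1) = C(14,7).

Final answer: C(14,7) = 3432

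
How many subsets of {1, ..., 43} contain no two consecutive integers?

Let a(n) count such subsets of {1, ..., n}. Either n is excluded (a(n-1) ways) or n is included, forcing n-1 out (a(n-2) ways), so a(n) = a(n-1) + a(n-2) with a(1)=2, a(2)=3.
Iterating the recurrence: a(1)=2, a(2)=3, a(3)=5, a(4)=8, a(5)=13, a(6)=21, a(7)=34, a(8)=55, a(9)=89, a(10)=144, a(11)=233, a(12)=377, a(13)=610, a(14)=987, a(15)=1597, a(16)=2584, a(17)=4181, a(18)=6765, a(19)=10946, a(20)=17711, a(21)=28657, a(22)=46368, a(23)=75025, a(24)=121393, a(25)=196418, a(26)=317811, a(27)=514229, a(28)=832040, a(29)=1346269, a(30)=2178309, a(31)=3524578, a(32)=5702887, a(33)=9227465, a(34)=14930352, a(35)=24157817, a(36)=39088169, a(37)=63245986, a(38)=102334155, a(39)=165580141, a(40)=267914296, a(41)=433494437, a(42)=701408733, a(43)=1134903170.

Final answer: 1134903170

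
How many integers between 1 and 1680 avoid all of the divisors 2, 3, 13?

|div by 2|=840, |div by 3|=560, |div by 13|=129.
|div by 2&3|=280, |div by 2&13|=64, |div by 3&13|=43, |div by all|=21.
By inclusion-exclusion, divisible by at least one: 840+560+129-280-64-43+21 = 1163.
Not divisible by any: 1680 - 1163.

Final answer: 517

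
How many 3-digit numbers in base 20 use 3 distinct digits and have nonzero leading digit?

The leading digit has 19 choices (anything but zero); the next has 19 (anything but the first), then 18, and so on, one fewer each time.
Total: 19 x 19 x 18.

Final answer: 6498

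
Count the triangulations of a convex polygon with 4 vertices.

This is counted by the nth Catalan number C_n. Here n = 4 - 2 = 2.
C_n = C(2n,n) - C(2n,n+1), so C_{2} = C(4,2) - C(4,3) = 6 - 4.

Final answer: C_{2} = 2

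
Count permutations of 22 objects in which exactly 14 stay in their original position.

Choose which 14 elements are fixed: C(22,14) = 319770.
Derange the remaining 8 using D(j) = (j-1)(D(j-1) + D(j-2)), D(0)=1, D(1)=0: D(2)=1, D(3)=2, D(4)=9, D(5)=44, D(6)=265, D(7)=1854, D(8)=14833.
Total: 319770 x 14833.

Final answer: C(22,14) D(8) = 4743148410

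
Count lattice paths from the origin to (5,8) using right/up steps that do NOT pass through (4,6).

Total paths to (5,8): C(13,8) = 1287.
Paths through (4,6): C(10,6) x C(3,2) = 630.
Avoiding (4,6): 1287 - 630.

Final answer: 657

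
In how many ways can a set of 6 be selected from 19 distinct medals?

C(19,6) = 19!/(6! x 13!).

Final answer: \binom{19}{6} = 27132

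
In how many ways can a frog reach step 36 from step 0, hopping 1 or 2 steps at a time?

Let f(n) count the ways. The last step is size 1 or 2, so f(n) = f(n-1) + f(n-2) with f(1)=1, f(2)=2.
Computing successive values: f(1)=1, f(2)=2, f(3)=3, f(4)=5, f(5)=8, f(6)=13, f(7)=21, f(8)=34, f(9)=55, f(10)=89, f(11)=144, f(12)=233, f(13)=377, f(14)=610, f(15)=987, f(16)=1597, f(17)=2584, f(18)=4181, f(19)=6765, f(20)=10946, f(21)=17711, f(22)=28657, f(23)=46368, f(24)=75025, f(25)=121393, f(26)=196418, f(27)=317811, f(28)=514229, f(29)=832040, f(30)=1346269, f(31)=2178309, f(32)=3524578, f(33)=5702887, f(34)=9227465, f(35)=14930352, f(36)=24157817.

Final answer: 24157817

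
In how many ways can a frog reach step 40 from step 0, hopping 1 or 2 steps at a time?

Let f(n) be the number of climbs. Removing the last move (1 or 2 steps) gives f(n) = f(n-1) + f(n-2); base cases f(1)=1, f(2)=2.
Building up term by term: f(1)=1, f(2)=2, f(3)=3, f(4)=5, f(5)=8, f(6)=13, f(7)=21, f(8)=34, f(9)=55, f(10)=89, f(11)=144, f(12)=233, f(13)=377, f(14)=610, f(15)=987, f(16)=1597, f(17)=2584, f(18)=4181, f(19)=6765, f(20)=10946, f(21)=17711, f(22)=28657, f(23)=46368, f(24)=75025, f(25)=121393, f(26)=196418, f(27)=317811, f(28)=514229, f(29)=832040, f(30)=1346269, f(31)=2178309, f(32)=3524578, f(33)=5702887, f(34)=9227465, f(35)=14930352, f(36)=24157817, f(37)=39088169, f(38)=63245986, f(39)=102334155, f(40)=165580141.

Final answer: 165580141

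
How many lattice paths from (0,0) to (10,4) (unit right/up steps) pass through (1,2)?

Paths (0,0)->(1,2): C(3,2) = 3.
Paths (1,2)->(10,4): C(11,2) = 55.
By multiplication principle: 3 x 55.

Final answer: 165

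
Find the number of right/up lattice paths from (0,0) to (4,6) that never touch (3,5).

Total paths to (4,6): C(10,6) = 210.
Paths through (3,5): C(8,5) x C(2,1) = 112.
Avoiding (3,5): 210 - 112.

Final answer: 98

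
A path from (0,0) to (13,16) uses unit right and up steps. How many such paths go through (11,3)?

Paths (0,0)->(11,3): C(14,3) = 364.
Paths (11,3)->(13,16): C(15,13) = 105.
By multiplication principle: 364 x 105.

Final answer: 38220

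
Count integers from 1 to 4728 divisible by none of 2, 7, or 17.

|div by 2|=2364, |div by 7|=675, |div by 17|=278.
|div by 2&7|=337, |div by 2&17|=139, |div by 7&17|=39, |div by all|=19.
By inclusion-exclusion, divisible by at least one: 2364+675+278-337-139-39+19 = 2821.
Not divisible by any: 4728 - 2821.

Final answer: 1907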